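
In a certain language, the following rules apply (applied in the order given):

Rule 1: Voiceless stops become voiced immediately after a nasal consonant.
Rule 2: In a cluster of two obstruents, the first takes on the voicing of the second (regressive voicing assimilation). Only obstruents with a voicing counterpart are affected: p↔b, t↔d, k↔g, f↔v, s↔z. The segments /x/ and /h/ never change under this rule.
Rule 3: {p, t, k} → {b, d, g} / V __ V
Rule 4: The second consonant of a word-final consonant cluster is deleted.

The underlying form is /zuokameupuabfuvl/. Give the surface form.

Rule 1 (post-nasal voicing): no segment meets the environment; /zuokameupuabfuvl/ is unchanged.
Rule 2 (regressive voicing assimilation): /b/ precedes the voiceless obstruent /f/, so it devoices to [p] by assimilation. /zuokameupuabfuvl/ → zuokameupuapfuvl.
Rule 3 (intervocalic voicing): /k/ is a voiceless stop between vowels /o/ and /a/, so it voices to [g]. /p/ is a voiceless stop between vowels /u/ and /u/, so it voices to [b]. /zuokameupuapfuvl/ → zuogameubuapfuvl.
Rule 4 (final cluster simplification): /l/ is the second consonant of a word-final cluster /vl/, so it deletes. /zuogameubuapfuvl/ → zuogameubuapfuv.

zuogameubuapfuv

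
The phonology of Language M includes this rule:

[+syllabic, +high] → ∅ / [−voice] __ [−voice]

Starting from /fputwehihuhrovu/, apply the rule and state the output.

fptwehhhrovu

/u/ is a high vowel flanked by voiceless consonants /p/ and /t/, so it deletes.
/i/ is a high vowel flanked by voiceless consonants /h/ and /h/, so it deletes.
/u/ is a high vowel flanked by voiceless consonants /h/ and /h/, so it deletes.
Surface form: [fptwehhhrovu].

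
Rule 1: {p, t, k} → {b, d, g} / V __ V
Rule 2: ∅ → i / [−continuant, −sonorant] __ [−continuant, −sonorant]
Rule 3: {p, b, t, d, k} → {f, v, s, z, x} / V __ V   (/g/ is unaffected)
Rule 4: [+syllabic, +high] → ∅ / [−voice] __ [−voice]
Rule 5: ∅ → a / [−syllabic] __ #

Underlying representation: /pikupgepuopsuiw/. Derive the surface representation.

pigufigevuopsuiwa

Rule 1 (intervocalic voicing): /k/ is a voiceless stop between vowels /i/ and /u/, so it voices to [g]. /p/ is a voiceless stop between vowels /e/ and /u/, so it voices to [b]. /pikupgepuopsuiw/ → pigupgebuopsuiw.
Rule 2 (stop-cluster i-epenthesis): /p/ and /g/ form a stop–stop cluster, so [i] is inserted between them. /pigupgebuopsuiw/ → pigupigebuopsuiw.
Rule 3 (intervocalic spirantization): /p/ is a stop between vowels /u/ and /i/, so it spirantizes to the fricative [f]. /b/ is a stop between vowels /e/ and /u/, so it spirantizes to the fricative [v]. /pigupigebuopsuiw/ → pigufigevuopsuiw.
Rule 4 (high vowel syncope): no segment meets the environment; /pigufigevuopsuiw/ is unchanged.
Rule 5 (final a-epenthesis): the form ends in the consonant /w/, so [a] is inserted word-finally. /pigufigevuopsuiw/ → pigufigevuopsuiwa.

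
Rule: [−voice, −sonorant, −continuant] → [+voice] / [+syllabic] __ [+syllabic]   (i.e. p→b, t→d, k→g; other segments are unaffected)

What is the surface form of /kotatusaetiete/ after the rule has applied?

kodadusaediede

/t/ is a voiceless stop between vowels /o/ and /a/, so it voices to [d].
/t/ is a voiceless stop between vowels /a/ and /u/, so it voices to [d].
/t/ is a voiceless stop between vowels /e/ and /i/, so it voices to [d].
/t/ is a voiceless stop between vowels /e/ and /e/, so it voices to [d].
The other instance of /k/ does not occur in the required environment and remains unchanged.
Surface form: [kodadusaediede].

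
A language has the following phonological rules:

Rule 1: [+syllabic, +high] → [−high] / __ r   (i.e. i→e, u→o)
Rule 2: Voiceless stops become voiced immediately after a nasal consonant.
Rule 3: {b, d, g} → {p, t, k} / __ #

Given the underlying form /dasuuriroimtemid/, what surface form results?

dasuoreroimdemit

Rule 1 (pre-rhotic lowering): /u/ is a high vowel immediately before /r/, so it lowers to [o]. /i/ is a high vowel immediately before /r/, so it lowers to [e]. /dasuuriroimtemid/ → dasuoreroimtemid.
Rule 2 (post-nasal voicing): /t/ is a voiceless stop immediately after the nasal /m/, so it voices to [d]. /dasuoreroimtemid/ → dasuoreroimdemid.
Rule 3 (final devoicing): /d/ is a voiced stop in word-final position, so it devoices to [t]. /dasuoreroimdemid/ → dasuoreroimdemit.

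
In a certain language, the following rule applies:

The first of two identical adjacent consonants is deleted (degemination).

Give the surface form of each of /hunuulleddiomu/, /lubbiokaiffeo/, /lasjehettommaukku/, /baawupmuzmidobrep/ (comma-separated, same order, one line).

/hunuulleddiomu/: /ll/ is a geminate; the first /l/ deletes. /dd/ is a geminate; the first /d/ deletes. → [hunuulediomu].
/lubbiokaiffeo/: /bb/ is a geminate; the first /b/ deletes. /ff/ is a geminate; the first /f/ deletes. → [lubiokaifeo].
/lasjehettommaukku/: /tt/ is a geminate; the first /t/ deletes. /mm/ is a geminate; the first /m/ deletes. /kk/ is a geminate; the first /k/ deletes. → [lasjehetomauku].
/baawupmuzmidobrep/: the rule's environment is not met; surfaces unchanged as [baawupmuzmidobrep].

hunuulediomu, lubiokaifeo, lasjehetomauku, baawupmuzmidobrep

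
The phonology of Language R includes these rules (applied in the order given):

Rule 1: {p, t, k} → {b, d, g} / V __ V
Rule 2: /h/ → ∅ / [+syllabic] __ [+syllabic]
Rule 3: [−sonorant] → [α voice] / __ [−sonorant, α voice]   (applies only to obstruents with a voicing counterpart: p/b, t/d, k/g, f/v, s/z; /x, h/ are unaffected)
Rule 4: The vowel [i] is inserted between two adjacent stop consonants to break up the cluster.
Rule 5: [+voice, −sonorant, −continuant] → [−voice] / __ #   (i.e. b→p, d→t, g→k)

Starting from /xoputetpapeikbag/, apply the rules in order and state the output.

xobudetipabeigibak

Rule 1 (intervocalic voicing): /p/ is a voiceless stop between vowels /o/ and /u/, so it voices to [b]. /t/ is a voiceless stop between vowels /u/ and /e/, so it voices to [d]. /p/ is a voiceless stop between vowels /a/ and /e/, so it voices to [b]. /xoputetpapeikbag/ → xobudetpabeikbag.
Rule 2 (intervocalic h-deletion): no segment meets the environment; /xobudetpabeikbag/ is unchanged.
Rule 3 (regressive voicing assimilation): /k/ precedes the voiced obstruent /b/, so it voices to [g] by assimilation. /xobudetpabeikbag/ → xobudetpabeigbag.
Rule 4 (stop-cluster i-epenthesis): /t/ and /p/ form a stop–stop cluster, so [i] is inserted between them. /g/ and /b/ form a stop–stop cluster, so [i] is inserted between them. /xobudetpabeigbag/ → xobudetipabeigibag.
Rule 5 (final devoicing): /g/ is a voiced stop in word-final position, so it devoices to [k]. /xobudetipabeigibag/ → xobudetipabeigibak.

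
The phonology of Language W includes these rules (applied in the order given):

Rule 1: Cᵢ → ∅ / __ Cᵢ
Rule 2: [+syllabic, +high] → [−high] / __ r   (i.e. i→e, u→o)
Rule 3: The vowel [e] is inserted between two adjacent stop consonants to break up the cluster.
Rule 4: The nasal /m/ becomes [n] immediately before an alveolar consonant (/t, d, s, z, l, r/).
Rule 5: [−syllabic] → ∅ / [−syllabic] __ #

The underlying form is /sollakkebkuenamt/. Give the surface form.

solakebekuenan

Rule 1 (degemination): /ll/ is a geminate; the first /l/ deletes. /kk/ is a geminate; the first /k/ deletes. /sollakkebkuenamt/ → solakebkuenamt.
Rule 2 (pre-rhotic lowering): no segment meets the environment; /solakebkuenamt/ is unchanged.
Rule 3 (stop-cluster e-epenthesis): /b/ and /k/ form a stop–stop cluster, so [e] is inserted between them. /solakebkuenamt/ → solakebekuenamt.
Rule 4 (nasal place assimilation): /m/ precedes the alveolar consonant /t/, so it assimilates in place to [n]. /solakebekuenamt/ → solakebekuenant.
Rule 5 (final cluster simplification): /t/ is the second consonant of a word-final cluster /nt/, so it deletes. /solakebekuenant/ → solakebekuenan.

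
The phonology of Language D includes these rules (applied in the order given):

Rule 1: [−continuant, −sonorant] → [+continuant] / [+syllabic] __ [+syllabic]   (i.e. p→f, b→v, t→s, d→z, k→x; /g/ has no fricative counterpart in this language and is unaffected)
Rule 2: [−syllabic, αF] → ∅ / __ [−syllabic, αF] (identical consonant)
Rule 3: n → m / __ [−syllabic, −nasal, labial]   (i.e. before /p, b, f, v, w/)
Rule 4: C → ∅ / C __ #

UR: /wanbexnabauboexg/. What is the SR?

Rule 1 (intervocalic spirantization): /b/ is a stop between vowels /a/ and /a/, so it spirantizes to the fricative [v]. /b/ is a stop between vowels /u/ and /o/, so it spirantizes to the fricative [v]. /wanbexnabauboexg/ → wanbexnavauvoexg.
Rule 2 (degemination): no segment meets the environment; /wanbexnavauvoexg/ is unchanged.
Rule 3 (nasal place assimilation): /n/ precedes the labial consonant /b/, so it assimilates in place to [m]. /wanbexnavauvoexg/ → wambexnavauvoexg.
Rule 4 (final cluster simplification): /g/ is the second consonant of a word-final cluster /xg/, so it deletes. /wambexnavauvoexg/ → wambexnavauvoex.

wambexnavauvoex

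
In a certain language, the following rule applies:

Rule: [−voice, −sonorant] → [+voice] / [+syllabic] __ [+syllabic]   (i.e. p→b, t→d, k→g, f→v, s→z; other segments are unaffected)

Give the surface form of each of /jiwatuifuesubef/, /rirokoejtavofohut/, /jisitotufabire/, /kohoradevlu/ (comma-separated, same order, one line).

jiwaduivuezubef, rirogoejtavovohut, jizidoduvabire, kohoradevlu

/jiwatuifuesubef/: /t/ is a voiceless obstruent between vowels /a/ and /u/, so it voices to [d]. /f/ is a voiceless obstruent between vowels /i/ and /u/, so it voices to [v]. /s/ is a voiceless obstruent between vowels /e/ and /u/, so it voices to [z]. → [jiwaduivuezubef].
/rirokoejtavofohut/: /k/ is a voiceless obstruent between vowels /o/ and /o/, so it voices to [g]. /f/ is a voiceless obstruent between vowels /o/ and /o/, so it voices to [v]. → [rirogoejtavovohut].
/jisitotufabire/: /s/ is a voiceless obstruent between vowels /i/ and /i/, so it voices to [z]. /t/ is a voiceless obstruent between vowels /i/ and /o/, so it voices to [d]. /t/ is a voiceless obstruent between vowels /o/ and /u/, so it voices to [d]. /f/ is a voiceless obstruent between vowels /u/ and /a/, so it voices to [v]. → [jizidoduvabire].
/kohoradevlu/: the rule's environment is not met; surfaces unchanged as [kohoradevlu].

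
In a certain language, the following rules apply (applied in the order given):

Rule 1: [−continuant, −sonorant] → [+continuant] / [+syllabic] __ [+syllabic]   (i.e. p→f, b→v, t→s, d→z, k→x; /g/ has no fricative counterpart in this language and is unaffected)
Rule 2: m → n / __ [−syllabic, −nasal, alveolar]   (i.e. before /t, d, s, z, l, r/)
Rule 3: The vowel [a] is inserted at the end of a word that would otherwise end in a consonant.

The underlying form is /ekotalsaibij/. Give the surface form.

exosalsaivija

Rule 1 (intervocalic spirantization): /k/ is a stop between vowels /e/ and /o/, so it spirantizes to the fricative [x]. /t/ is a stop between vowels /o/ and /a/, so it spirantizes to the fricative [s]. /b/ is a stop between vowels /i/ and /i/, so it spirantizes to the fricative [v]. /ekotalsaibij/ → exosalsaivij.
Rule 2 (nasal place assimilation): no segment meets the environment; /exosalsaivij/ is unchanged.
Rule 3 (final a-epenthesis): the form ends in the consonant /j/, so [a] is inserted word-finally. /exosalsaivij/ → exosalsaivija.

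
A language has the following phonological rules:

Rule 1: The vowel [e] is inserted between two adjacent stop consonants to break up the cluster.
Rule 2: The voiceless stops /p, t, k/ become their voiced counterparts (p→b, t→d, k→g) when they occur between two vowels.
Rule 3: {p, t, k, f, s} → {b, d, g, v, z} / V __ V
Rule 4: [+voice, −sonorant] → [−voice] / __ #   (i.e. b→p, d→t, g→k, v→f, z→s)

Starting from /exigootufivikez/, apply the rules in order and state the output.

Rule 1 (stop-cluster e-epenthesis): no segment meets the environment; /exigootufivikez/ is unchanged.
Rule 2 (intervocalic voicing): /t/ is a voiceless stop between vowels /o/ and /u/, so it voices to [d]. /k/ is a voiceless stop between vowels /i/ and /e/, so it voices to [g]. /exigootufivikez/ → exigoodufivigez.
Rule 3 (intervocalic voicing): /f/ is a voiceless obstruent between vowels /u/ and /i/, so it voices to [v]. /exigoodufivigez/ → exigooduvivigez.
Rule 4 (final devoicing): /z/ is a voiced obstruent in word-final position, so it devoices to [s]. /exigooduvivigez/ → exigooduviviges.

exigooduviviges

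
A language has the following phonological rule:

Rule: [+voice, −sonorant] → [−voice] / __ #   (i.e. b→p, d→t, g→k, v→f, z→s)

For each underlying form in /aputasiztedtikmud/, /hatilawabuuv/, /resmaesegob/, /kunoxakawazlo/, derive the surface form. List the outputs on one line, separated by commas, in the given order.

/aputasiztedtikmud/: /d/ is a voiced obstruent in word-final position, so it devoices to [t]. → [aputasiztedtikmut].
/hatilawabuuv/: /v/ is a voiced obstruent in word-final position, so it devoices to [f]. → [hatilawabuuf].
/resmaesegob/: /b/ is a voiced obstruent in word-final position, so it devoices to [p]. → [resmaesegop].
/kunoxakawazlo/: the rule's environment is not met; surfaces unchanged as [kunoxakawazlo].

aputasiztedtikmut, hatilawabuuf, resmaesegop, kunoxakawazlo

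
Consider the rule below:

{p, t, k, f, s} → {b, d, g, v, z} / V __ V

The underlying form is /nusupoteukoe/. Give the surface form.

nuzubodeugoe

/s/ is a voiceless obstruent between vowels /u/ and /u/, so it voices to [z].
/p/ is a voiceless obstruent between vowels /u/ and /o/, so it voices to [b].
/t/ is a voiceless obstruent between vowels /o/ and /e/, so it voices to [d].
/k/ is a voiceless obstruent between vowels /u/ and /o/, so it voices to [g].
Surface form: [nuzubodeugoe].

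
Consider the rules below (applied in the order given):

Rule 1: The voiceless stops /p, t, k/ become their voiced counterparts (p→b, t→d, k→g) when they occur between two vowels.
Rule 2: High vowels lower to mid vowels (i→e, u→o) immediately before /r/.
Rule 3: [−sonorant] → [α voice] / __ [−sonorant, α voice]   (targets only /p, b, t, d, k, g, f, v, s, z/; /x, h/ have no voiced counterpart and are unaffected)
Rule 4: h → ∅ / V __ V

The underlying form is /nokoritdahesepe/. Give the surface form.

Rule 1 (intervocalic voicing): /k/ is a voiceless stop between vowels /o/ and /o/, so it voices to [g]. /p/ is a voiceless stop between vowels /e/ and /e/, so it voices to [b]. /nokoritdahesepe/ → nogoritdahesebe.
Rule 2 (pre-rhotic lowering): no segment meets the environment; /nogoritdahesebe/ is unchanged.
Rule 3 (regressive voicing assimilation): /t/ precedes the voiced obstruent /d/, so it voices to [d] by assimilation. /nogoritdahesebe/ → nogoriddahesebe.
Rule 4 (intervocalic h-deletion): /h/ occurs between vowels /a/ and /e/, so it deletes. /nogoriddahesebe/ → nogoriddaesebe.

nogoriddaesebe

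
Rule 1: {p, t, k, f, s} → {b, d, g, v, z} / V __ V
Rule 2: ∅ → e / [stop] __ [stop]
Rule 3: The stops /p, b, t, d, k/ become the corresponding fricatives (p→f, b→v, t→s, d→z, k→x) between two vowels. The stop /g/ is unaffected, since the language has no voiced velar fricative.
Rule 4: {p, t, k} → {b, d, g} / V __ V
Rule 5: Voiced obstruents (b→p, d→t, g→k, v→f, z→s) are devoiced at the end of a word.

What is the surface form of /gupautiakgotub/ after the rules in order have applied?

Rule 1 (intervocalic voicing): /p/ is a voiceless obstruent between vowels /u/ and /a/, so it voices to [b]. /t/ is a voiceless obstruent between vowels /u/ and /i/, so it voices to [d]. /t/ is a voiceless obstruent between vowels /o/ and /u/, so it voices to [d]. /gupautiakgotub/ → gubaudiakgodub.
Rule 2 (stop-cluster e-epenthesis): /k/ and /g/ form a stop–stop cluster, so [e] is inserted between them. /gubaudiakgodub/ → gubaudiakegodub.
Rule 3 (intervocalic spirantization): /b/ is a stop between vowels /u/ and /a/, so it spirantizes to the fricative [v]. /d/ is a stop between vowels /u/ and /i/, so it spirantizes to the fricative [z]. /k/ is a stop between vowels /a/ and /e/, so it spirantizes to the fricative [x]. /d/ is a stop between vowels /o/ and /u/, so it spirantizes to the fricative [z]. /gubaudiakegodub/ → guvauziaxegozub.
Rule 4 (intervocalic voicing): no segment meets the environment; /guvauziaxegozub/ is unchanged.
Rule 5 (final devoicing): /b/ is a voiced obstruent in word-final position, so it devoices to [p]. /guvauziaxegozub/ → guvauziaxegozup.

guvauziaxegozup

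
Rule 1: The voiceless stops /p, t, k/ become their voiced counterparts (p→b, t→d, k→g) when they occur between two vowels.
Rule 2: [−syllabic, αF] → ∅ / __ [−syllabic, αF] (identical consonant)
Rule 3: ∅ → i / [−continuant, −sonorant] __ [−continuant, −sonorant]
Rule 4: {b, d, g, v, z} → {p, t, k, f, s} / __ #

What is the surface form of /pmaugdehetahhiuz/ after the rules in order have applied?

pmaugidehedahius

Rule 1 (intervocalic voicing): /t/ is a voiceless stop between vowels /e/ and /a/, so it voices to [d]. /pmaugdehetahhiuz/ → pmaugdehedahhiuz.
Rule 2 (degemination): /hh/ is a geminate; the first /h/ deletes. /pmaugdehedahhiuz/ → pmaugdehedahiuz.
Rule 3 (stop-cluster i-epenthesis): /g/ and /d/ form a stop–stop cluster, so [i] is inserted between them. /pmaugdehedahiuz/ → pmaugidehedahiuz.
Rule 4 (final devoicing): /z/ is a voiced obstruent in word-final position, so it devoices to [s]. /pmaugidehedahiuz/ → pmaugidehedahius.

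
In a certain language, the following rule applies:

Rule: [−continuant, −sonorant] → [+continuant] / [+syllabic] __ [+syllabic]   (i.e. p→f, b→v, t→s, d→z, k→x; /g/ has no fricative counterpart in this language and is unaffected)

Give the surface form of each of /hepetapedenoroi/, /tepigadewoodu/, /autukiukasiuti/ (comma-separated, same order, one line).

/hepetapedenoroi/: /p/ is a stop between vowels /e/ and /e/, so it spirantizes to the fricative [f]. /t/ is a stop between vowels /e/ and /a/, so it spirantizes to the fricative [s]. /p/ is a stop between vowels /a/ and /e/, so it spirantizes to the fricative [f]. /d/ is a stop between vowels /e/ and /e/, so it spirantizes to the fricative [z]. → [hefesafezenoroi].
/tepigadewoodu/: /p/ is a stop between vowels /e/ and /i/, so it spirantizes to the fricative [f]. /d/ is a stop between vowels /a/ and /e/, so it spirantizes to the fricative [z]. /d/ is a stop between vowels /o/ and /u/, so it spirantizes to the fricative [z]. → [tefigazewoozu].
/autukiukasiuti/: /t/ is a stop between vowels /u/ and /u/, so it spirantizes to the fricative [s]. /k/ is a stop between vowels /u/ and /i/, so it spirantizes to the fricative [x]. /k/ is a stop between vowels /u/ and /a/, so it spirantizes to the fricative [x]. /t/ is a stop between vowels /u/ and /i/, so it spirantizes to the fricative [s]. → [ausuxiuxasiusi].

hefesafezenoroi, tefigazewoozu, ausuxiuxasiusi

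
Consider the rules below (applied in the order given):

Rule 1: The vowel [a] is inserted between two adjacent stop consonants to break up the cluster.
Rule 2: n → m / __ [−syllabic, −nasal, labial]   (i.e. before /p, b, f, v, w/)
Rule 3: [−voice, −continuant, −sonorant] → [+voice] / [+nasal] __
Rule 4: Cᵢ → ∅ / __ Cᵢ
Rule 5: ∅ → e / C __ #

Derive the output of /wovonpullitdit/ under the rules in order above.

wovombulitadite

Rule 1 (stop-cluster a-epenthesis): /t/ and /d/ form a stop–stop cluster, so [a] is inserted between them. /wovonpullitdit/ → wovonpullitadit.
Rule 2 (nasal place assimilation): /n/ precedes the labial consonant /p/, so it assimilates in place to [m]. /wovonpullitadit/ → wovompullitadit.
Rule 3 (post-nasal voicing): /p/ is a voiceless stop immediately after the nasal /m/, so it voices to [b]. /wovompullitadit/ → wovombullitadit.
Rule 4 (degemination): /ll/ is a geminate; the first /l/ deletes. /wovombullitadit/ → wovombulitadit.
Rule 5 (final e-epenthesis): the form ends in the consonant /t/, so [e] is inserted word-finally. /wovombulitadit/ → wovombulitadite.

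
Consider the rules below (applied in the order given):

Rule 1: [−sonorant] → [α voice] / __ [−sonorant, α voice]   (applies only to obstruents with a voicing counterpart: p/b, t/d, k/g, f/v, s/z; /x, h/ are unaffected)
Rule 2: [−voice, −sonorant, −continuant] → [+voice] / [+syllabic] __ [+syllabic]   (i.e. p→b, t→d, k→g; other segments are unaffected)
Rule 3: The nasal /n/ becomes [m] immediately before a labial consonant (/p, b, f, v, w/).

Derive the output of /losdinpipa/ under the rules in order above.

lozdimpiba

Rule 1 (regressive voicing assimilation): /s/ precedes the voiced obstruent /d/, so it voices to [z] by assimilation. /losdinpipa/ → lozdinpipa.
Rule 2 (intervocalic voicing): /p/ is a voiceless stop between vowels /i/ and /a/, so it voices to [b]. /lozdinpipa/ → lozdinpiba.
Rule 3 (nasal place assimilation): /n/ precedes the labial consonant /p/, so it assimilates in place to [m]. /lozdinpiba/ → lozdimpiba.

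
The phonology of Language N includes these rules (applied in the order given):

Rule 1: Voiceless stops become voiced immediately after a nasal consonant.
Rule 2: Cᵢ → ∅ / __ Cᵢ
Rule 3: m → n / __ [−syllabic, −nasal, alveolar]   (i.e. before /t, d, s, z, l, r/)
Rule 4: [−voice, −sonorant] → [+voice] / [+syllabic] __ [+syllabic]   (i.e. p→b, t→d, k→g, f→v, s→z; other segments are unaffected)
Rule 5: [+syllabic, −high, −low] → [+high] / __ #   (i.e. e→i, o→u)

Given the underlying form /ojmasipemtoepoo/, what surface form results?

ojmazibendoebou

Rule 1 (post-nasal voicing): /t/ is a voiceless stop immediately after the nasal /m/, so it voices to [d]. /ojmasipemtoepoo/ → ojmasipemdoepoo.
Rule 2 (degemination): no segment meets the environment; /ojmasipemdoepoo/ is unchanged.
Rule 3 (nasal place assimilation): /m/ precedes the alveolar consonant /d/, so it assimilates in place to [n]. /ojmasipemdoepoo/ → ojmasipendoepoo.
Rule 4 (intervocalic voicing): /s/ is a voiceless obstruent between vowels /a/ and /i/, so it voices to [z]. /p/ is a voiceless obstruent between vowels /i/ and /e/, so it voices to [b]. /p/ is a voiceless obstruent between vowels /e/ and /o/, so it voices to [b]. /ojmasipendoepoo/ → ojmazibendoeboo.
Rule 5 (final vowel raising): /o/ is a mid vowel in word-final position, so it raises to [u]. /ojmazibendoeboo/ → ojmazibendoebou.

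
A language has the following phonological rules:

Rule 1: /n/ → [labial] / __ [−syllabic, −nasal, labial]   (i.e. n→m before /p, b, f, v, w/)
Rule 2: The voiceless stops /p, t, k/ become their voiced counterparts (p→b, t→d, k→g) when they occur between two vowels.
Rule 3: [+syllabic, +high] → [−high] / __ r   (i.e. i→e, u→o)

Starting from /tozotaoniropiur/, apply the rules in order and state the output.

tozodaonerobior

Rule 1 (nasal place assimilation): no segment meets the environment; /tozotaoniropiur/ is unchanged.
Rule 2 (intervocalic voicing): /t/ is a voiceless stop between vowels /o/ and /a/, so it voices to [d]. /p/ is a voiceless stop between vowels /o/ and /i/, so it voices to [b]. /tozotaoniropiur/ → tozodaonirobiur.
Rule 3 (pre-rhotic lowering): /i/ is a high vowel immediately before /r/, so it lowers to [e]. /u/ is a high vowel immediately before /r/, so it lowers to [o]. /tozodaonirobiur/ → tozodaonerobior.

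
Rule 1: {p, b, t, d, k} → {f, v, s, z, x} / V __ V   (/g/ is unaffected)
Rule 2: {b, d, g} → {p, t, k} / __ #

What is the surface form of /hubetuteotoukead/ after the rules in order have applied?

huvesuseosouxeat

Rule 1 (intervocalic spirantization): /b/ is a stop between vowels /u/ and /e/, so it spirantizes to the fricative [v]. /t/ is a stop between vowels /e/ and /u/, so it spirantizes to the fricative [s]. /t/ is a stop between vowels /u/ and /e/, so it spirantizes to the fricative [s]. /t/ is a stop between vowels /o/ and /o/, so it spirantizes to the fricative [s]. /k/ is a stop between vowels /u/ and /e/, so it spirantizes to the fricative [x]. /hubetuteotoukead/ → huvesuseosouxead.
Rule 2 (final devoicing): /d/ is a voiced stop in word-final position, so it devoices to [t]. /huvesuseosouxead/ → huvesuseosouxeat.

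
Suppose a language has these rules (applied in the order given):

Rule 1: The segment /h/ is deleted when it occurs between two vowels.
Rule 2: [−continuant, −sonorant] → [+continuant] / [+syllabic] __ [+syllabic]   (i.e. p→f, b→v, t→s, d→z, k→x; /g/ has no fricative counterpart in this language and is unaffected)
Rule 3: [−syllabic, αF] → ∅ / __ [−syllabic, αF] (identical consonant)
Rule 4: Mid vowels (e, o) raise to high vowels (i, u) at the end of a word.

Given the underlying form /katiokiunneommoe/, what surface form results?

kasioxiuneomoi

Rule 1 (intervocalic h-deletion): no segment meets the environment; /katiokiunneommoe/ is unchanged.
Rule 2 (intervocalic spirantization): /t/ is a stop between vowels /a/ and /i/, so it spirantizes to the fricative [s]. /k/ is a stop between vowels /o/ and /i/, so it spirantizes to the fricative [x]. /katiokiunneommoe/ → kasioxiunneommoe.
Rule 3 (degemination): /nn/ is a geminate; the first /n/ deletes. /mm/ is a geminate; the first /m/ deletes. /kasioxiunneommoe/ → kasioxiuneomoe.
Rule 4 (final vowel raising): /e/ is a mid vowel in word-final position, so it raises to [i]. /kasioxiuneomoe/ → kasioxiuneomoi.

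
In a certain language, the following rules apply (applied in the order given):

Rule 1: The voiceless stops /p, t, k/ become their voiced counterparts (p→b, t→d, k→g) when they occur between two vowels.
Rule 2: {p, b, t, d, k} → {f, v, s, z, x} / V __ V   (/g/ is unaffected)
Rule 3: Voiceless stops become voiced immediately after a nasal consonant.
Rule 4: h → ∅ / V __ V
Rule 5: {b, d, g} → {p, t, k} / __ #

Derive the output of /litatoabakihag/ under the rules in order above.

Rule 1 (intervocalic voicing): /t/ is a voiceless stop between vowels /i/ and /a/, so it voices to [d]. /t/ is a voiceless stop between vowels /a/ and /o/, so it voices to [d]. /k/ is a voiceless stop between vowels /a/ and /i/, so it voices to [g]. /litatoabakihag/ → lidadoabagihag.
Rule 2 (intervocalic spirantization): /d/ is a stop between vowels /i/ and /a/, so it spirantizes to the fricative [z]. /d/ is a stop between vowels /a/ and /o/, so it spirantizes to the fricative [z]. /b/ is a stop between vowels /a/ and /a/, so it spirantizes to the fricative [v]. /lidadoabagihag/ → lizazoavagihag.
Rule 3 (post-nasal voicing): no segment meets the environment; /lizazoavagihag/ is unchanged.
Rule 4 (intervocalic h-deletion): /h/ occurs between vowels /i/ and /a/, so it deletes. /lizazoavagihag/ → lizazoavagiag.
Rule 5 (final devoicing): /g/ is a voiced stop in word-final position, so it devoices to [k]. /lizazoavagiag/ → lizazoavagiak.

lizazoavagiak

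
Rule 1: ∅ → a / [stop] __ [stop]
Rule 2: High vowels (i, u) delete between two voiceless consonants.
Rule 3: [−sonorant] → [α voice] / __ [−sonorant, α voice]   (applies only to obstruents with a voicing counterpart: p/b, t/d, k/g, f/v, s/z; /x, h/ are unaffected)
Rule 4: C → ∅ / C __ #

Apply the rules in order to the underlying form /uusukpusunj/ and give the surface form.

uuskapsun

Rule 1 (stop-cluster a-epenthesis): /k/ and /p/ form a stop–stop cluster, so [a] is inserted between them. /uusukpusunj/ → uusukapusunj.
Rule 2 (high vowel syncope): /u/ is a high vowel flanked by voiceless consonants /s/ and /k/, so it deletes. /u/ is a high vowel flanked by voiceless consonants /p/ and /s/, so it deletes. /uusukapusunj/ → uuskapsunj.
Rule 3 (regressive voicing assimilation): no segment meets the environment; /uuskapsunj/ is unchanged.
Rule 4 (final cluster simplification): /j/ is the second consonant of a word-final cluster /nj/, so it deletes. /uuskapsunj/ → uuskapsun.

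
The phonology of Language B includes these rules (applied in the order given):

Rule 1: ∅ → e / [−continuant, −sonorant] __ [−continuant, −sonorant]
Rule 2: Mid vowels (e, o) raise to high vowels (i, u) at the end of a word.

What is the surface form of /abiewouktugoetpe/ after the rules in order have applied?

abiewouketugoetepi

Rule 1 (stop-cluster e-epenthesis): /k/ and /t/ form a stop–stop cluster, so [e] is inserted between them. /t/ and /p/ form a stop–stop cluster, so [e] is inserted between them. /abiewouktugoetpe/ → abiewouketugoetepe.
Rule 2 (final vowel raising): /e/ is a mid vowel in word-final position, so it raises to [i]. /abiewouketugoetepe/ → abiewouketugoetepi.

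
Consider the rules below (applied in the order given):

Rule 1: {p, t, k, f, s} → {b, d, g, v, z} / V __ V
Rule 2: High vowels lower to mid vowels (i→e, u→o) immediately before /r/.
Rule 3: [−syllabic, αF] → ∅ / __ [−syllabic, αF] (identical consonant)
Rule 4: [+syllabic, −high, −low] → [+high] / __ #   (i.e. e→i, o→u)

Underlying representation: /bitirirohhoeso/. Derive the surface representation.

bidererohoezu

Rule 1 (intervocalic voicing): /t/ is a voiceless obstruent between vowels /i/ and /i/, so it voices to [d]. /s/ is a voiceless obstruent between vowels /e/ and /o/, so it voices to [z]. /bitirirohhoeso/ → bidirirohhoezo.
Rule 2 (pre-rhotic lowering): /i/ is a high vowel immediately before /r/, so it lowers to [e]. /i/ is a high vowel immediately before /r/, so it lowers to [e]. /bidirirohhoezo/ → bidererohhoezo.
Rule 3 (degemination): /hh/ is a geminate; the first /h/ deletes. /bidererohhoezo/ → bidererohoezo.
Rule 4 (final vowel raising): /o/ is a mid vowel in word-final position, so it raises to [u]. /bidererohoezo/ → bidererohoezu.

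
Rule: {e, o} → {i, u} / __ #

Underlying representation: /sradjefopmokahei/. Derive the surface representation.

No segment of /sradjefopmokahei/ meets the structural description of the rule, so the form surfaces unchanged.

sradjefopmokahei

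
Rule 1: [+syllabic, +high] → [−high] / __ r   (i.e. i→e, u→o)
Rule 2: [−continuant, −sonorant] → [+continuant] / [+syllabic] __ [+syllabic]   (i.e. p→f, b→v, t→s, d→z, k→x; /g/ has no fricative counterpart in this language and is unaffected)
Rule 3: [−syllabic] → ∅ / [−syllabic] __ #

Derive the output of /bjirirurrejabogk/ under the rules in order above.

Rule 1 (pre-rhotic lowering): /i/ is a high vowel immediately before /r/, so it lowers to [e]. /i/ is a high vowel immediately before /r/, so it lowers to [e]. /u/ is a high vowel immediately before /r/, so it lowers to [o]. /bjirirurrejabogk/ → bjererorrejabogk.
Rule 2 (intervocalic spirantization): /b/ is a stop between vowels /a/ and /o/, so it spirantizes to the fricative [v]. /bjererorrejabogk/ → bjererorrejavogk.
Rule 3 (final cluster simplification): /k/ is the second consonant of a word-final cluster /gk/, so it deletes. /bjererorrejavogk/ → bjererorrejavog.

bjererorrejavog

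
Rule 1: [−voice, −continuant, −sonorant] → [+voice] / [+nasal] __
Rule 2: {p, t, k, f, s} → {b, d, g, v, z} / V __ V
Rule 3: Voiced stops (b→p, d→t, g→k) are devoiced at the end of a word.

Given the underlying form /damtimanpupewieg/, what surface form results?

damdimanbubewiek

Rule 1 (post-nasal voicing): /t/ is a voiceless stop immediately after the nasal /m/, so it voices to [d]. /p/ is a voiceless stop immediately after the nasal /n/, so it voices to [b]. /damtimanpupewieg/ → damdimanbupewieg.
Rule 2 (intervocalic voicing): /p/ is a voiceless obstruent between vowels /u/ and /e/, so it voices to [b]. /damdimanbupewieg/ → damdimanbubewieg.
Rule 3 (final devoicing): /g/ is a voiced stop in word-final position, so it devoices to [k]. /damdimanbubewieg/ → damdimanbubewiek.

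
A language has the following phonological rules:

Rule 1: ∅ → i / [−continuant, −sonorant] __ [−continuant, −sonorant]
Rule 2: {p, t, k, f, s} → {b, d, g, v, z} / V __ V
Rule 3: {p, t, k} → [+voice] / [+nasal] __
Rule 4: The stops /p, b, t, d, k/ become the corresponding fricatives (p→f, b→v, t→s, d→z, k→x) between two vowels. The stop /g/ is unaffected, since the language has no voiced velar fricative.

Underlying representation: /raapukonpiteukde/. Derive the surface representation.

raavugonbizeugize

Rule 1 (stop-cluster i-epenthesis): /k/ and /d/ form a stop–stop cluster, so [i] is inserted between them. /raapukonpiteukde/ → raapukonpiteukide.
Rule 2 (intervocalic voicing): /p/ is a voiceless obstruent between vowels /a/ and /u/, so it voices to [b]. /k/ is a voiceless obstruent between vowels /u/ and /o/, so it voices to [g]. /t/ is a voiceless obstruent between vowels /i/ and /e/, so it voices to [d]. /k/ is a voiceless obstruent between vowels /u/ and /i/, so it voices to [g]. /raapukonpiteukide/ → raabugonpideugide.
Rule 3 (post-nasal voicing): /p/ is a voiceless stop immediately after the nasal /n/, so it voices to [b]. /raabugonpideugide/ → raabugonbideugide.
Rule 4 (intervocalic spirantization): /b/ is a stop between vowels /a/ and /u/, so it spirantizes to the fricative [v]. /d/ is a stop between vowels /i/ and /e/, so it spirantizes to the fricative [z]. /d/ is a stop between vowels /i/ and /e/, so it spirantizes to the fricative [z]. /raabugonbideugide/ → raavugonbizeugize.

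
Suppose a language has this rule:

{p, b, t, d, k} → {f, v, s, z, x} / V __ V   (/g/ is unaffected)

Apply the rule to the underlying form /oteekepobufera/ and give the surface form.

/t/ is a stop between vowels /o/ and /e/, so it spirantizes to the fricative [s].
/k/ is a stop between vowels /e/ and /e/, so it spirantizes to the fricative [x].
/p/ is a stop between vowels /e/ and /o/, so it spirantizes to the fricative [f].
/b/ is a stop between vowels /o/ and /u/, so it spirantizes to the fricative [v].
Surface form: [oseexefovufera].

oseexefovufera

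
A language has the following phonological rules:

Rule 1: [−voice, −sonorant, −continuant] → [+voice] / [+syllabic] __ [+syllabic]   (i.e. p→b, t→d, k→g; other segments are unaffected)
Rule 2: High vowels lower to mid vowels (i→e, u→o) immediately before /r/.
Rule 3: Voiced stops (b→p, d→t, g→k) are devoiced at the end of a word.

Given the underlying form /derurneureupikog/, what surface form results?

Rule 1 (intervocalic voicing): /p/ is a voiceless stop between vowels /u/ and /i/, so it voices to [b]. /k/ is a voiceless stop between vowels /i/ and /o/, so it voices to [g]. /derurneureupikog/ → derurneureubigog.
Rule 2 (pre-rhotic lowering): /u/ is a high vowel immediately before /r/, so it lowers to [o]. /u/ is a high vowel immediately before /r/, so it lowers to [o]. /derurneureubigog/ → derorneoreubigog.
Rule 3 (final devoicing): /g/ is a voiced stop in word-final position, so it devoices to [k]. /derorneoreubigog/ → derorneoreubigok.

derorneoreubigok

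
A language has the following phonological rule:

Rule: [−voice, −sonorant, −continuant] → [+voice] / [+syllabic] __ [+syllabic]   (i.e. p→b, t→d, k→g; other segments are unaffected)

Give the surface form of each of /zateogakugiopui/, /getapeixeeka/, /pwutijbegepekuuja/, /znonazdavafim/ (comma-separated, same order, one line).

zadeogagugiobui, gedabeixeega, pwudijbegebeguuja, znonazdavafim

/zateogakugiopui/: /t/ is a voiceless stop between vowels /a/ and /e/, so it voices to [d]. /k/ is a voiceless stop between vowels /a/ and /u/, so it voices to [g]. /p/ is a voiceless stop between vowels /o/ and /u/, so it voices to [b]. → [zadeogagugiobui].
/getapeixeeka/: /t/ is a voiceless stop between vowels /e/ and /a/, so it voices to [d]. /p/ is a voiceless stop between vowels /a/ and /e/, so it voices to [b]. /k/ is a voiceless stop between vowels /e/ and /a/, so it voices to [g]. → [gedabeixeega].
/pwutijbegepekuuja/: /t/ is a voiceless stop between vowels /u/ and /i/, so it voices to [d]. /p/ is a voiceless stop between vowels /e/ and /e/, so it voices to [b]. /k/ is a voiceless stop between vowels /e/ and /u/, so it voices to [g]. → [pwudijbegebeguuja].
/znonazdavafim/: the rule's environment is not met; surfaces unchanged as [znonazdavafim].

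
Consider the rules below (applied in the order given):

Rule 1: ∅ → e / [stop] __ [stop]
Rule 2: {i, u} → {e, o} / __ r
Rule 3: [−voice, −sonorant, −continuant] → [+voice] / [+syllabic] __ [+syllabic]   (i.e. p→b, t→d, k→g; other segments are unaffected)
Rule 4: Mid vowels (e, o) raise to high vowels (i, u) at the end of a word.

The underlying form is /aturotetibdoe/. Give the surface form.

Rule 1 (stop-cluster e-epenthesis): /b/ and /d/ form a stop–stop cluster, so [e] is inserted between them. /aturotetibdoe/ → aturotetibedoe.
Rule 2 (pre-rhotic lowering): /u/ is a high vowel immediately before /r/, so it lowers to [o]. /aturotetibedoe/ → atorotetibedoe.
Rule 3 (intervocalic voicing): /t/ is a voiceless stop between vowels /a/ and /o/, so it voices to [d]. /t/ is a voiceless stop between vowels /o/ and /e/, so it voices to [d]. /t/ is a voiceless stop between vowels /e/ and /i/, so it voices to [d]. /atorotetibedoe/ → adorodedibedoe.
Rule 4 (final vowel raising): /e/ is a mid vowel in word-final position, so it raises to [i]. /adorodedibedoe/ → adorodedibedoi.

adorodedibedoi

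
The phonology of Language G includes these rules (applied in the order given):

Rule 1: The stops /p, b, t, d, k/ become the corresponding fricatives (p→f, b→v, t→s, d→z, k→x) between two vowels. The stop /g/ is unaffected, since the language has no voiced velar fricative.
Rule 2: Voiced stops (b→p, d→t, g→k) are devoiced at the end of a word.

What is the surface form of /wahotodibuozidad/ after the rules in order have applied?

wahosozivuozizat

Rule 1 (intervocalic spirantization): /t/ is a stop between vowels /o/ and /o/, so it spirantizes to the fricative [s]. /d/ is a stop between vowels /o/ and /i/, so it spirantizes to the fricative [z]. /b/ is a stop between vowels /i/ and /u/, so it spirantizes to the fricative [v]. /d/ is a stop between vowels /i/ and /a/, so it spirantizes to the fricative [z]. /wahotodibuozidad/ → wahosozivuozizad.
Rule 2 (final devoicing): /d/ is a voiced stop in word-final position, so it devoices to [t]. /wahosozivuozizad/ → wahosozivuozizat.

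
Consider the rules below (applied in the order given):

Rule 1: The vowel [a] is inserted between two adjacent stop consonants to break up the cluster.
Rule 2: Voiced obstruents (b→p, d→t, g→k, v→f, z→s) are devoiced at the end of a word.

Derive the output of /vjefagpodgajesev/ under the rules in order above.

Rule 1 (stop-cluster a-epenthesis): /g/ and /p/ form a stop–stop cluster, so [a] is inserted between them. /d/ and /g/ form a stop–stop cluster, so [a] is inserted between them. /vjefagpodgajesev/ → vjefagapodagajesev.
Rule 2 (final devoicing): /v/ is a voiced obstruent in word-final position, so it devoices to [f]. /vjefagapodagajesev/ → vjefagapodagajesef.

vjefagapodagajesef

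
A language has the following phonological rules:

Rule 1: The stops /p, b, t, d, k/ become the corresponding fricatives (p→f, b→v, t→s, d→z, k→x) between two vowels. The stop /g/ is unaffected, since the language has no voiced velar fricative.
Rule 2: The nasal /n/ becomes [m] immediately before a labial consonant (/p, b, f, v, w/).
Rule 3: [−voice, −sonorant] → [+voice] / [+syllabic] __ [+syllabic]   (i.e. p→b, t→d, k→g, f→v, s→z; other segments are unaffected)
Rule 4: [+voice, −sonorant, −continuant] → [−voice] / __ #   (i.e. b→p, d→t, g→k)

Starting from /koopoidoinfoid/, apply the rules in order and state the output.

Rule 1 (intervocalic spirantization): /p/ is a stop between vowels /o/ and /o/, so it spirantizes to the fricative [f]. /d/ is a stop between vowels /i/ and /o/, so it spirantizes to the fricative [z]. /koopoidoinfoid/ → koofoizoinfoid.
Rule 2 (nasal place assimilation): /n/ precedes the labial consonant /f/, so it assimilates in place to [m]. /koofoizoinfoid/ → koofoizoimfoid.
Rule 3 (intervocalic voicing): /f/ is a voiceless obstruent between vowels /o/ and /o/, so it voices to [v]. /koofoizoimfoid/ → koovoizoimfoid.
Rule 4 (final devoicing): /d/ is a voiced stop in word-final position, so it devoices to [t]. /koovoizoimfoid/ → koovoizoimfoit.

koovoizoimfoit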